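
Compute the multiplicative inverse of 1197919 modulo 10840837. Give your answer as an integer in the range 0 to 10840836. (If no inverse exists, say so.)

Apply the Euclidean algorithm to 10840837 and 1197919:
10840837 = 9×1197919 + 59566
1197919 = 20×59566 + 6599
59566 = 9×6599 + 175
6599 = 37×175 + 124
175 = 1×124 + 51
124 = 2×51 + 22
51 = 2×22 + 7
22 = 3×7 + 1
7 = 7×1 + 0
The gcd is 1. Working backward:
1 = 22 − 3·7
1 = −3·51 + 7·22
1 = 7·124 − 17·51
1 = −17·175 + 24·124
1 = 24·6599 − 905·175
1 = −905·59566 + 8169·6599
1 = 8169·1197919 − 164285·59566
1 = −164285·10840837 + 1486734·1197919
So 1197919·1486734 ≡ 1 (mod 10840837).

1486734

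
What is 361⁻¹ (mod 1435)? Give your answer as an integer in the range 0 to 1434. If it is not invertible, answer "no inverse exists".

Apply the Euclidean algorithm to 1435 and 361:
1435 = 3·361 + 352
361 = 1·352 + 9
352 = 39·9 + 1
9 = 9·1 + 0
Since gcd(361, 1435) = 1, back-substitute to write 1 as a combination:
1 = 352 − 39·9
1 = −39·361 + 40·352
1 = 40·1435 − 159·361
Hence 361⁻¹ ≡ -159 ≡ 1276 (mod 1435).

1276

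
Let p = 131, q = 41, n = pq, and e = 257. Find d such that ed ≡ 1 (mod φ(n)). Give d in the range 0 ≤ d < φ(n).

4593

φ(n) = (p−1)(q−1) = 130·40 = 5200.
Need d with 257·d ≡ 1 (mod 5200). Apply the extended Euclidean algorithm:
5200 = 20·257 + 60
257 = 4·60 + 17
60 = 3·17 + 9
17 = 1·9 + 8
9 = 1·8 + 1
8 = 8·1 + 0
Back-substitute:
1 = 9 − 8
1 = −17 + 2·9
1 = 2·60 − 7·17
1 = −7·257 + 30·60
1 = 30·5200 − 607·257
So 257·(-607) ≡ 1 (mod 5200), hence d ≡ -607 ≡ 4593 (mod 5200).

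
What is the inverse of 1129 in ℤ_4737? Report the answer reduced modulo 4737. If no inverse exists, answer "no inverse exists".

3751

gcd(4737, 1129) by repeated division:
4737 = 4·1129 + 221
1129 = 5·221 + 24
221 = 9·24 + 5
24 = 4·5 + 4
5 = 1·4 + 1
4 = 4·1 + 0
Since gcd(1129, 4737) = 1, back-substitute to write 1 as a combination:
1 = 5 − 4
1 = −24 + 5·5
1 = 5·221 − 46·24
1 = −46·1129 + 235·221
1 = 235·4737 − 986·1129
Hence 1129⁻¹ ≡ -986 ≡ 3751 (mod 4737).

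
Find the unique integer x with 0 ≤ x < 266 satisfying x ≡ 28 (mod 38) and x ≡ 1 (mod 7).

Write x = 28 + 38·k. Then 38·k ≡ 1 − 28 ≡ 1 (mod 7).
Need 38⁻¹ mod 7. Extended Euclid on (7, 3):
7 = 2*3 + 1
3 = 3*1 + 0
Back-substitute:
1 = 7 − 2·3
38⁻¹ ≡ 5 (mod 7), so k ≡ 5·1 ≡ 5 (mod 7).
x = 28 + 38·5 = 218.

218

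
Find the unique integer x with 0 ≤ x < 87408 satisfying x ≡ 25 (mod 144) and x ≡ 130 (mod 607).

Write x = 25 + 144·k. Then 144·k ≡ 130 − 25 ≡ 105 (mod 607).
Need 144⁻¹ mod 607. Extended Euclid on (607, 144):
607 = 4*144 + 31
144 = 4*31 + 20
31 = 1*20 + 11
20 = 1*11 + 9
11 = 1*9 + 2
9 = 4*2 + 1
2 = 2*1 + 0
Back-substitute:
1 = 9 − 4·2
1 = −4·11 + 5·9
1 = 5·20 − 9·11
1 = −9·31 + 14·20
1 = 14·144 − 65·31
1 = −65·607 + 274·144
144⁻¹ ≡ 274 (mod 607), so k ≡ 274·105 ≡ 241 (mod 607).
x = 25 + 144·241 = 34729.

34729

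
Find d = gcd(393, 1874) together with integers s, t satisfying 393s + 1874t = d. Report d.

1

Apply Euclid's algorithm to 1874 and 393:
1874 = 4*393 + 302
393 = 1*302 + 91
302 = 3*91 + 29
91 = 3*29 + 4
29 = 7*4 + 1
4 = 4*1 + 0
gcd(393, 1874) = 1.
Express as a combination:
1 = 29 − 7·4
1 = −7·91 + 22·29
1 = 22·302 − 73·91
1 = −73·393 + 95·302
1 = 95·1874 − 453·393
So 1 = (95)·1874 + (-453)·393.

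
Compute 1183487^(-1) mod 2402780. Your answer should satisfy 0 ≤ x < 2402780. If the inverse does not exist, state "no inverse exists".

Extended Euclidean algorithm:
2402780 = 2×1183487 + 35806
1183487 = 33×35806 + 1889
35806 = 18×1889 + 1804
1889 = 1×1804 + 85
1804 = 21×85 + 19
85 = 4×19 + 9
19 = 2×9 + 1
9 = 9×1 + 0
gcd = 1, so the inverse exists. Back-substitute:
1 = 19 − 2·9
1 = −2·85 + 9·19
1 = 9·1804 − 191·85
1 = −191·1889 + 200·1804
1 = 200·35806 − 3791·1889
1 = −3791·1183487 + 125303·35806
1 = 125303·2402780 − 254397·1183487
Hence 1183487⁻¹ ≡ -254397 ≡ 2148383 (mod 2402780).

2148383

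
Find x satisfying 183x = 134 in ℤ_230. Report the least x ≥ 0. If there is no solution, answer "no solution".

First find gcd(183, 230):
230 = 1×183 + 47
183 = 3×47 + 42
47 = 1×42 + 5
42 = 8×5 + 2
5 = 2×2 + 1
2 = 2×1 + 0
gcd = 1, so a unique solution mod 230 exists.
Back-substitute for the Bézout coefficients:
1 = 5 − 2·2
1 = −2·42 + 17·5
1 = 17·47 − 19·42
1 = −19·183 + 74·47
1 = 74·230 − 93·183
So 183·(-93) ≡ 1 (mod 230), giving 183⁻¹ ≡ 137.
x ≡ 183⁻¹·134 ≡ 137·134 ≡ 188 (mod 230).

188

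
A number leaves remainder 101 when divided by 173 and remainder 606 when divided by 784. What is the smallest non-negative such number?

27262

Write x = 101 + 173·k. Then 173·k ≡ 606 − 101 ≡ 505 (mod 784).
Need 173⁻¹ mod 784. Extended Euclid on (784, 173):
784 = 4×173 + 92
173 = 1×92 + 81
92 = 1×81 + 11
81 = 7×11 + 4
11 = 2×4 + 3
4 = 1×3 + 1
3 = 3×1 + 0
Back-substitute:
1 = 4 − 3
1 = −11 + 3·4
1 = 3·81 − 22·11
1 = −22·92 + 25·81
1 = 25·173 − 47·92
1 = −47·784 + 213·173
173⁻¹ ≡ 213 (mod 784), so k ≡ 213·505 ≡ 157 (mod 784).
x = 101 + 173·157 = 27262.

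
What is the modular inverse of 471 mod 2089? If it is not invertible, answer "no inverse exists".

Extended Euclidean algorithm:
2089 = 4·471 + 205
471 = 2·205 + 61
205 = 3·61 + 22
61 = 2·22 + 17
22 = 1·17 + 5
17 = 3·5 + 2
5 = 2·2 + 1
2 = 2·1 + 0
The gcd is 1. Working backward:
1 = 5 − 2·2
1 = −2·17 + 7·5
1 = 7·22 − 9·17
1 = −9·61 + 25·22
1 = 25·205 − 84·61
1 = −84·471 + 193·205
1 = 193·2089 − 856·471
Thus 471·(-856) ≡ 1 (mod 2089); reducing, -856 mod 2089 = 1233.

1233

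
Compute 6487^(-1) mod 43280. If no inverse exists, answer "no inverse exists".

29863

Run Euclid on (43280, 6487):
43280 = 6*6487 + 4358
6487 = 1*4358 + 2129
4358 = 2*2129 + 100
2129 = 21*100 + 29
100 = 3*29 + 13
29 = 2*13 + 3
13 = 4*3 + 1
3 = 3*1 + 0
Since gcd(6487, 43280) = 1, back-substitute to write 1 as a combination:
1 = 13 − 4·3
1 = −4·29 + 9·13
1 = 9·100 − 31·29
1 = −31·2129 + 660·100
1 = 660·4358 − 1351·2129
1 = −1351·6487 + 2011·4358
1 = 2011·43280 − 13417·6487
Thus 6487·(-13417) ≡ 1 (mod 43280); reducing, -13417 mod 43280 = 29863.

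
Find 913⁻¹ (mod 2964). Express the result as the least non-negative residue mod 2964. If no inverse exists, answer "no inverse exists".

Extended Euclidean algorithm:
2964 = 3·913 + 225
913 = 4·225 + 13
225 = 17·13 + 4
13 = 3·4 + 1
4 = 4·1 + 0
Since gcd(913, 2964) = 1, back-substitute to write 1 as a combination:
1 = 13 − 3·4
1 = −3·225 + 52·13
1 = 52·913 − 211·225
1 = −211·2964 + 685·913
So 913·685 ≡ 1 (mod 2964).

685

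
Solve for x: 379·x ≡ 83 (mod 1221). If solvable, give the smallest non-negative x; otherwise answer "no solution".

First find gcd(379, 1221):
1221 = 3·379 + 84
379 = 4·84 + 43
84 = 1·43 + 41
43 = 1·41 + 2
41 = 20·2 + 1
2 = 2·1 + 0
gcd = 1, so a unique solution mod 1221 exists.
Back-substitute for the Bézout coefficients:
1 = 41 − 20·2
1 = −20·43 + 21·41
1 = 21·84 − 41·43
1 = −41·379 + 185·84
1 = 185·1221 − 596·379
So 379·(-596) ≡ 1 (mod 1221), giving 379⁻¹ ≡ 625.
x ≡ 379⁻¹·83 ≡ 625·83 ≡ 593 (mod 1221).

593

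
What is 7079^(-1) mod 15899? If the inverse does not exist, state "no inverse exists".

gcd(15899, 7079) by repeated division:
15899 = 2·7079 + 1741
7079 = 4·1741 + 115
1741 = 15·115 + 16
115 = 7·16 + 3
16 = 5·3 + 1
3 = 3·1 + 0
gcd = 1, so the inverse exists. Back-substitute:
1 = 16 − 5·3
1 = −5·115 + 36·16
1 = 36·1741 − 545·115
1 = −545·7079 + 2216·1741
1 = 2216·15899 − 4977·7079
So 7079·(-4977) ≡ 1 (mod 15899), and -4977 ≡ 10922 (mod 15899).

10922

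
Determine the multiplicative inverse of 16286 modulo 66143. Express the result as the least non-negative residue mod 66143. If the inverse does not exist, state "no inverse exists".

Extended Euclidean algorithm:
66143 = 4·16286 + 999
16286 = 16·999 + 302
999 = 3·302 + 93
302 = 3·93 + 23
93 = 4·23 + 1
23 = 23·1 + 0
Since gcd(16286, 66143) = 1, back-substitute to write 1 as a combination:
1 = 93 − 4·23
1 = −4·302 + 13·93
1 = 13·999 − 43·302
1 = −43·16286 + 701·999
1 = 701·66143 − 2847·16286
Hence 16286⁻¹ ≡ -2847 ≡ 63296 (mod 66143).

63296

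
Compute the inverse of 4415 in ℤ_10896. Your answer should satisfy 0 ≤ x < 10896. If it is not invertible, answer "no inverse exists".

10511

Apply the Euclidean algorithm to 10896 and 4415:
10896 = 2*4415 + 2066
4415 = 2*2066 + 283
2066 = 7*283 + 85
283 = 3*85 + 28
85 = 3*28 + 1
28 = 28*1 + 0
gcd = 1, so the inverse exists. Back-substitute:
1 = 85 − 3·28
1 = −3·283 + 10·85
1 = 10·2066 − 73·283
1 = −73·4415 + 156·2066
1 = 156·10896 − 385·4415
So 4415·(-385) ≡ 1 (mod 10896), and -385 ≡ 10511 (mod 10896).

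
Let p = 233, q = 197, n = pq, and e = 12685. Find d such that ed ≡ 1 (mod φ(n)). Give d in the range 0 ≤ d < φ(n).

8485

φ(n) = (p−1)(q−1) = 232·196 = 45472.
Need d with 12685·d ≡ 1 (mod 45472). Apply the extended Euclidean algorithm:
45472 = 3×12685 + 7417
12685 = 1×7417 + 5268
7417 = 1×5268 + 2149
5268 = 2×2149 + 970
2149 = 2×970 + 209
970 = 4×209 + 134
209 = 1×134 + 75
134 = 1×75 + 59
75 = 1×59 + 16
59 = 3×16 + 11
16 = 1×11 + 5
11 = 2×5 + 1
5 = 5×1 + 0
Back-substitute:
1 = 11 − 2·5
1 = −2·16 + 3·11
1 = 3·59 − 11·16
1 = −11·75 + 14·59
1 = 14·134 − 25·75
1 = −25·209 + 39·134
1 = 39·970 − 181·209
1 = −181·2149 + 401·970
1 = 401·5268 − 983·2149
1 = −983·7417 + 1384·5268
1 = 1384·12685 − 2367·7417
1 = −2367·45472 + 8485·12685
So 12685·8485 ≡ 1 (mod 45472), hence d = 8485.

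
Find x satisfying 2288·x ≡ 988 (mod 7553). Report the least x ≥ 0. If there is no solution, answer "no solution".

489

First find gcd(2288, 7553):
7553 = 3·2288 + 689
2288 = 3·689 + 221
689 = 3·221 + 26
221 = 8·26 + 13
26 = 2·13 + 0
gcd = 13 and 13 | 988, so solutions exist. Divide through by 13: 176x ≡ 76 (mod 581).
Now find 176⁻¹ mod 581:
581 = 3*176 + 53
176 = 3*53 + 17
53 = 3*17 + 2
17 = 8*2 + 1
2 = 2*1 + 0
Back-substitute:
1 = 17 − 8·2
1 = −8·53 + 25·17
1 = 25·176 − 83·53
1 = −83·581 + 274·176
So 176⁻¹ ≡ 274 (mod 581).
Then x ≡ 274·76 ≡ 489 (mod 581); the smallest non-negative solution is x = 489.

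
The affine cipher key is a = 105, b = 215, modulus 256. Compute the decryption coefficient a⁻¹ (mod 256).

Run Euclid on (256, 105):
256 = 2×105 + 46
105 = 2×46 + 13
46 = 3×13 + 7
13 = 1×7 + 6
7 = 1×6 + 1
6 = 6×1 + 0
The gcd is 1. Working backward:
1 = 7 − 6
1 = −13 + 2·7
1 = 2·46 − 7·13
1 = −7·105 + 16·46
1 = 16·256 − 39·105
Hence 105⁻¹ ≡ -39 ≡ 217 (mod 256).

217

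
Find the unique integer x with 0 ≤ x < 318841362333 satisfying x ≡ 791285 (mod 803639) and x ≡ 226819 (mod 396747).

85692817855

Write x = 791285 + 803639·k. Then 803639·k ≡ 226819 − 791285 ≡ 229028 (mod 396747).
Need 803639⁻¹ mod 396747. Extended Euclid on (396747, 10145):
396747 = 39*10145 + 1092
10145 = 9*1092 + 317
1092 = 3*317 + 141
317 = 2*141 + 35
141 = 4*35 + 1
35 = 35*1 + 0
Back-substitute:
1 = 141 − 4·35
1 = −4·317 + 9·141
1 = 9·1092 − 31·317
1 = −31·10145 + 288·1092
1 = 288·396747 − 11263·10145
803639⁻¹ ≡ 385484 (mod 396747), so k ≡ 385484·229028 ≡ 106630 (mod 396747).
x = 791285 + 803639·106630 = 85692817855.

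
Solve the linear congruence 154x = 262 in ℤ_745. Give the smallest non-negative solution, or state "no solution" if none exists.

708

First find gcd(154, 745):
745 = 4×154 + 129
154 = 1×129 + 25
129 = 5×25 + 4
25 = 6×4 + 1
4 = 4×1 + 0
gcd = 1, so a unique solution mod 745 exists.
Back-substitute for the Bézout coefficients:
1 = 25 − 6·4
1 = −6·129 + 31·25
1 = 31·154 − 37·129
1 = −37·745 + 179·154
So 154·(179) ≡ 1 (mod 745), giving 154⁻¹ ≡ 179.
x ≡ 154⁻¹·262 ≡ 179·262 ≡ 708 (mod 745).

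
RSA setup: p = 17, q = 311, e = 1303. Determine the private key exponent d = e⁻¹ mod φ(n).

φ(n) = (p−1)(q−1) = 16·310 = 4960.
Need d with 1303·d ≡ 1 (mod 4960). Apply the extended Euclidean algorithm:
4960 = 3×1303 + 1051
1303 = 1×1051 + 252
1051 = 4×252 + 43
252 = 5×43 + 37
43 = 1×37 + 6
37 = 6×6 + 1
6 = 6×1 + 0
Back-substitute:
1 = 37 − 6·6
1 = −6·43 + 7·37
1 = 7·252 − 41·43
1 = −41·1051 + 171·252
1 = 171·1303 − 212·1051
1 = −212·4960 + 807·1303
So 1303·807 ≡ 1 (mod 4960), hence d = 807.

807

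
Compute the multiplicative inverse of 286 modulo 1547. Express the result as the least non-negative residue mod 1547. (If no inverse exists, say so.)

Compute gcd(286, 1547):
1547 = 5×286 + 117
286 = 2×117 + 52
117 = 2×52 + 13
52 = 4×13 + 0
The gcd is 13, not 1, hence no inverse exists.

no inverse exists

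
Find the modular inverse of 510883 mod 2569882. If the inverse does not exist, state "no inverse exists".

70781

Apply the Euclidean algorithm to 2569882 and 510883:
2569882 = 5·510883 + 15467
510883 = 33·15467 + 472
15467 = 32·472 + 363
472 = 1·363 + 109
363 = 3·109 + 36
109 = 3·36 + 1
36 = 36·1 + 0
gcd = 1, so the inverse exists. Back-substitute:
1 = 109 − 3·36
1 = −3·363 + 10·109
1 = 10·472 − 13·363
1 = −13·15467 + 426·472
1 = 426·510883 − 14071·15467
1 = −14071·2569882 + 70781·510883
So 510883·70781 ≡ 1 (mod 2569882).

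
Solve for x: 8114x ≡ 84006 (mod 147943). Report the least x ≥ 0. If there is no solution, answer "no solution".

114441

First find gcd(8114, 147943):
147943 = 18·8114 + 1891
8114 = 4·1891 + 550
1891 = 3·550 + 241
550 = 2·241 + 68
241 = 3·68 + 37
68 = 1·37 + 31
37 = 1·31 + 6
31 = 5·6 + 1
6 = 6·1 + 0
gcd = 1, so a unique solution mod 147943 exists.
Back-substitute for the Bézout coefficients:
1 = 31 − 5·6
1 = −5·37 + 6·31
1 = 6·68 − 11·37
1 = −11·241 + 39·68
1 = 39·550 − 89·241
1 = −89·1891 + 306·550
1 = 306·8114 − 1313·1891
1 = −1313·147943 + 23940·8114
So 8114·(23940) ≡ 1 (mod 147943), giving 8114⁻¹ ≡ 23940.
x ≡ 8114⁻¹·84006 ≡ 23940·84006 ≡ 114441 (mod 147943).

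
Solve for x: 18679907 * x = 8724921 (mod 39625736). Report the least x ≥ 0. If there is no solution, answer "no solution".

First find gcd(18679907, 39625736):
39625736 = 2*18679907 + 2265922
18679907 = 8*2265922 + 552531
2265922 = 4*552531 + 55798
552531 = 9*55798 + 50349
55798 = 1*50349 + 5449
50349 = 9*5449 + 1308
5449 = 4*1308 + 217
1308 = 6*217 + 6
217 = 36*6 + 1
6 = 6*1 + 0
gcd = 1, so a unique solution mod 39625736 exists.
Back-substitute for the Bézout coefficients:
1 = 217 − 36·6
1 = −36·1308 + 217·217
1 = 217·5449 − 904·1308
1 = −904·50349 + 8353·5449
1 = 8353·55798 − 9257·50349
1 = −9257·552531 + 91666·55798
1 = 91666·2265922 − 375921·552531
1 = −375921·18679907 + 3099034·2265922
1 = 3099034·39625736 − 6573989·18679907
So 18679907·(-6573989) ≡ 1 (mod 39625736), giving 18679907⁻¹ ≡ 33051747.
x ≡ 18679907⁻¹·8724921 ≡ 33051747·8724921 ≡ 4916883 (mod 39625736).

4916883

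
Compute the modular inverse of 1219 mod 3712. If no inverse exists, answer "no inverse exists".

3307

Run Euclid on (3712, 1219):
3712 = 3*1219 + 55
1219 = 22*55 + 9
55 = 6*9 + 1
9 = 9*1 + 0
gcd = 1, so the inverse exists. Back-substitute:
1 = 55 − 6·9
1 = −6·1219 + 133·55
1 = 133·3712 − 405·1219
Hence 1219⁻¹ ≡ -405 ≡ 3307 (mod 3712).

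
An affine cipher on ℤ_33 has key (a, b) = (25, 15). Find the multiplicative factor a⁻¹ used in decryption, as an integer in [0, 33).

gcd(33, 25) by repeated division:
33 = 1×25 + 8
25 = 3×8 + 1
8 = 8×1 + 0
The gcd is 1. Working backward:
1 = 25 − 3·8
1 = −3·33 + 4·25
So 25·4 ≡ 1 (mod 33).

4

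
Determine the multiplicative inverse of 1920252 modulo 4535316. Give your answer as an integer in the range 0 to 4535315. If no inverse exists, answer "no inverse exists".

no inverse exists

Compute gcd(1920252, 4535316):
4535316 = 2×1920252 + 694812
1920252 = 2×694812 + 530628
694812 = 1×530628 + 164184
530628 = 3×164184 + 38076
164184 = 4×38076 + 11880
38076 = 3×11880 + 2436
11880 = 4×2436 + 2136
2436 = 1×2136 + 300
2136 = 7×300 + 36
300 = 8×36 + 12
36 = 3×12 + 0
The gcd is 12, not 1, hence no inverse exists.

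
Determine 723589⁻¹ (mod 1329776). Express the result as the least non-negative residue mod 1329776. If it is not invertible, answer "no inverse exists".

Extended Euclidean algorithm:
1329776 = 1×723589 + 606187
723589 = 1×606187 + 117402
606187 = 5×117402 + 19177
117402 = 6×19177 + 2340
19177 = 8×2340 + 457
2340 = 5×457 + 55
457 = 8×55 + 17
55 = 3×17 + 4
17 = 4×4 + 1
4 = 4×1 + 0
The gcd is 1. Working backward:
1 = 17 − 4·4
1 = −4·55 + 13·17
1 = 13·457 − 108·55
1 = −108·2340 + 553·457
1 = 553·19177 − 4532·2340
1 = −4532·117402 + 27745·19177
1 = 27745·606187 − 143257·117402
1 = −143257·723589 + 171002·606187
1 = 171002·1329776 − 314259·723589
Hence 723589⁻¹ ≡ -314259 ≡ 1015517 (mod 1329776).

1015517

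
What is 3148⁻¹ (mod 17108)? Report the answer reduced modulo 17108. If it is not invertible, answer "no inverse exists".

no inverse exists

Compute gcd(3148, 17108):
17108 = 5×3148 + 1368
3148 = 2×1368 + 412
1368 = 3×412 + 132
412 = 3×132 + 16
132 = 8×16 + 4
16 = 4×4 + 0
gcd(3148, 17108) = 4 ≠ 1, so 3148 has no multiplicative inverse modulo 17108.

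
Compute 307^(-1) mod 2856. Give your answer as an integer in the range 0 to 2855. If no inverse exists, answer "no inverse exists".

307

gcd(2856, 307) by repeated division:
2856 = 9×307 + 93
307 = 3×93 + 28
93 = 3×28 + 9
28 = 3×9 + 1
9 = 9×1 + 0
The gcd is 1. Working backward:
1 = 28 − 3·9
1 = −3·93 + 10·28
1 = 10·307 − 33·93
1 = −33·2856 + 307·307
So 307·307 ≡ 1 (mod 2856).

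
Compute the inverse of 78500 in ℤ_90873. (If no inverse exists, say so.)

Apply the Euclidean algorithm to 90873 and 78500:
90873 = 1×78500 + 12373
78500 = 6×12373 + 4262
12373 = 2×4262 + 3849
4262 = 1×3849 + 413
3849 = 9×413 + 132
413 = 3×132 + 17
132 = 7×17 + 13
17 = 1×13 + 4
13 = 3×4 + 1
4 = 4×1 + 0
gcd = 1, so the inverse exists. Back-substitute:
1 = 13 − 3·4
1 = −3·17 + 4·13
1 = 4·132 − 31·17
1 = −31·413 + 97·132
1 = 97·3849 − 904·413
1 = −904·4262 + 1001·3849
1 = 1001·12373 − 2906·4262
1 = −2906·78500 + 18437·12373
1 = 18437·90873 − 21343·78500
Hence 78500⁻¹ ≡ -21343 ≡ 69530 (mod 90873).

69530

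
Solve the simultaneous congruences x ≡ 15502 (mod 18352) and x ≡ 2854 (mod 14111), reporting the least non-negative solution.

Write x = 15502 + 18352·k. Then 18352·k ≡ 2854 − 15502 ≡ 1463 (mod 14111).
Need 18352⁻¹ mod 14111. Extended Euclid on (14111, 4241):
14111 = 3·4241 + 1388
4241 = 3·1388 + 77
1388 = 18·77 + 2
77 = 38·2 + 1
2 = 2·1 + 0
Back-substitute:
1 = 77 − 38·2
1 = −38·1388 + 685·77
1 = 685·4241 − 2093·1388
1 = −2093·14111 + 6964·4241
18352⁻¹ ≡ 6964 (mod 14111), so k ≡ 6964·1463 ≡ 190 (mod 14111).
x = 15502 + 18352·190 = 3502382.

3502382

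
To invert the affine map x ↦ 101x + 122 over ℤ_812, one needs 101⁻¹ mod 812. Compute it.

Extended Euclidean algorithm:
812 = 8×101 + 4
101 = 25×4 + 1
4 = 4×1 + 0
Since gcd(101, 812) = 1, back-substitute to write 1 as a combination:
1 = 101 − 25·4
1 = −25·812 + 201·101
So 101·201 ≡ 1 (mod 812).

201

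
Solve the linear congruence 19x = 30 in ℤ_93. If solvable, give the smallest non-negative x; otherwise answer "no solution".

75

First find gcd(19, 93):
93 = 4*19 + 17
19 = 1*17 + 2
17 = 8*2 + 1
2 = 2*1 + 0
gcd = 1, so a unique solution mod 93 exists.
Back-substitute for the Bézout coefficients:
1 = 17 − 8·2
1 = −8·19 + 9·17
1 = 9·93 − 44·19
So 19·(-44) ≡ 1 (mod 93), giving 19⁻¹ ≡ 49.
x ≡ 19⁻¹·30 ≡ 49·30 ≡ 75 (mod 93).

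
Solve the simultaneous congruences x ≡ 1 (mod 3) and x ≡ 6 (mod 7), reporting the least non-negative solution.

Write x = 1 + 3·k. Then 3·k ≡ 6 − 1 ≡ 5 (mod 7).
Need 3⁻¹ mod 7. Extended Euclid on (7, 3):
7 = 2·3 + 1
3 = 3·1 + 0
Back-substitute:
1 = 7 − 2·3
3⁻¹ ≡ 5 (mod 7), so k ≡ 5·5 ≡ 4 (mod 7).
x = 1 + 3·4 = 13.

13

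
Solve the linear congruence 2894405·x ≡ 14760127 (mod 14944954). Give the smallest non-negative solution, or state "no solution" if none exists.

12488433

First find gcd(2894405, 14944954):
14944954 = 5*2894405 + 472929
2894405 = 6*472929 + 56831
472929 = 8*56831 + 18281
56831 = 3*18281 + 1988
18281 = 9*1988 + 389
1988 = 5*389 + 43
389 = 9*43 + 2
43 = 21*2 + 1
2 = 2*1 + 0
gcd = 1, so a unique solution mod 14944954 exists.
Back-substitute for the Bézout coefficients:
1 = 43 − 21·2
1 = −21·389 + 190·43
1 = 190·1988 − 971·389
1 = −971·18281 + 8929·1988
1 = 8929·56831 − 27758·18281
1 = −27758·472929 + 230993·56831
1 = 230993·2894405 − 1413716·472929
1 = −1413716·14944954 + 7299573·2894405
So 2894405·(7299573) ≡ 1 (mod 14944954), giving 2894405⁻¹ ≡ 7299573.
x ≡ 2894405⁻¹·14760127 ≡ 7299573·14760127 ≡ 12488433 (mod 14944954).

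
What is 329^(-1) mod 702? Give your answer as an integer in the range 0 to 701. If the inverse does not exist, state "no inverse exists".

Extended Euclidean algorithm:
702 = 2*329 + 44
329 = 7*44 + 21
44 = 2*21 + 2
21 = 10*2 + 1
2 = 2*1 + 0
gcd = 1, so the inverse exists. Back-substitute:
1 = 21 − 10·2
1 = −10·44 + 21·21
1 = 21·329 − 157·44
1 = −157·702 + 335·329
So 329·335 ≡ 1 (mod 702).

335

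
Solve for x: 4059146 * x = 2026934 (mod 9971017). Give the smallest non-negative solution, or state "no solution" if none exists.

279739

First find gcd(4059146, 9971017):
9971017 = 2×4059146 + 1852725
4059146 = 2×1852725 + 353696
1852725 = 5×353696 + 84245
353696 = 4×84245 + 16716
84245 = 5×16716 + 665
16716 = 25×665 + 91
665 = 7×91 + 28
91 = 3×28 + 7
28 = 4×7 + 0
gcd = 7 and 7 | 2026934, so solutions exist. Divide through by 7: 579878x ≡ 289562 (mod 1424431).
Now find 579878⁻¹ mod 1424431:
1424431 = 2·579878 + 264675
579878 = 2·264675 + 50528
264675 = 5·50528 + 12035
50528 = 4·12035 + 2388
12035 = 5·2388 + 95
2388 = 25·95 + 13
95 = 7·13 + 4
13 = 3·4 + 1
4 = 4·1 + 0
Back-substitute:
1 = 13 − 3·4
1 = −3·95 + 22·13
1 = 22·2388 − 553·95
1 = −553·12035 + 2787·2388
1 = 2787·50528 − 11701·12035
1 = −11701·264675 + 61292·50528
1 = 61292·579878 − 134285·264675
1 = −134285·1424431 + 329862·579878
So 579878⁻¹ ≡ 329862 (mod 1424431).
Then x ≡ 329862·289562 ≡ 279739 (mod 1424431); the smallest non-negative solution is x = 279739.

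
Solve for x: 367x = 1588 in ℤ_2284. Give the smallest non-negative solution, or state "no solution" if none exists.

608

First find gcd(367, 2284):
2284 = 6×367 + 82
367 = 4×82 + 39
82 = 2×39 + 4
39 = 9×4 + 3
4 = 1×3 + 1
3 = 3×1 + 0
gcd = 1, so a unique solution mod 2284 exists.
Back-substitute for the Bézout coefficients:
1 = 4 − 3
1 = −39 + 10·4
1 = 10·82 − 21·39
1 = −21·367 + 94·82
1 = 94·2284 − 585·367
So 367·(-585) ≡ 1 (mod 2284), giving 367⁻¹ ≡ 1699.
x ≡ 367⁻¹·1588 ≡ 1699·1588 ≡ 608 (mod 2284).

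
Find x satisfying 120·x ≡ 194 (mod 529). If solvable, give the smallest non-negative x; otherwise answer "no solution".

416

First find gcd(120, 529):
529 = 4*120 + 49
120 = 2*49 + 22
49 = 2*22 + 5
22 = 4*5 + 2
5 = 2*2 + 1
2 = 2*1 + 0
gcd = 1, so a unique solution mod 529 exists.
Back-substitute for the Bézout coefficients:
1 = 5 − 2·2
1 = −2·22 + 9·5
1 = 9·49 − 20·22
1 = −20·120 + 49·49
1 = 49·529 − 216·120
So 120·(-216) ≡ 1 (mod 529), giving 120⁻¹ ≡ 313.
x ≡ 120⁻¹·194 ≡ 313·194 ≡ 416 (mod 529).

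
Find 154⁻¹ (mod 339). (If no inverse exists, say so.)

Extended Euclidean algorithm:
339 = 2*154 + 31
154 = 4*31 + 30
31 = 1*30 + 1
30 = 30*1 + 0
gcd = 1, so the inverse exists. Back-substitute:
1 = 31 − 30
1 = −154 + 5·31
1 = 5·339 − 11·154
Hence 154⁻¹ ≡ -11 ≡ 328 (mod 339).

328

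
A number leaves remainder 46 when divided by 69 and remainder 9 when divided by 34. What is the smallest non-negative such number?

2185

Write x = 46 + 69·k. Then 69·k ≡ 9 − 46 ≡ 31 (mod 34).
Need 69⁻¹ mod 34. Extended Euclid on (34, 1):
34 = 34·1 + 0
69⁻¹ ≡ 1 (mod 34), so k ≡ 1·31 ≡ 31 (mod 34).
x = 46 + 69·31 = 2185.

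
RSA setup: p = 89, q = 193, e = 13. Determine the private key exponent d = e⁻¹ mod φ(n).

12997

φ(n) = (p−1)(q−1) = 88·192 = 16896.
Need d with 13·d ≡ 1 (mod 16896). Apply the extended Euclidean algorithm:
16896 = 1299*13 + 9
13 = 1*9 + 4
9 = 2*4 + 1
4 = 4*1 + 0
Back-substitute:
1 = 9 − 2·4
1 = −2·13 + 3·9
1 = 3·16896 − 3899·13
So 13·(-3899) ≡ 1 (mod 16896), hence d ≡ -3899 ≡ 12997 (mod 16896).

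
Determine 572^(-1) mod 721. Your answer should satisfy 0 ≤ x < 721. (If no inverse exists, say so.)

150

Extended Euclidean algorithm:
721 = 1*572 + 149
572 = 3*149 + 125
149 = 1*125 + 24
125 = 5*24 + 5
24 = 4*5 + 4
5 = 1*4 + 1
4 = 4*1 + 0
The gcd is 1. Working backward:
1 = 5 − 4
1 = −24 + 5·5
1 = 5·125 − 26·24
1 = −26·149 + 31·125
1 = 31·572 − 119·149
1 = −119·721 + 150·572
So 572·150 ≡ 1 (mod 721).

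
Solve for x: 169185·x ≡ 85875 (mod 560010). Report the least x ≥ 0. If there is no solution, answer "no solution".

First find gcd(169185, 560010):
560010 = 3×169185 + 52455
169185 = 3×52455 + 11820
52455 = 4×11820 + 5175
11820 = 2×5175 + 1470
5175 = 3×1470 + 765
1470 = 1×765 + 705
765 = 1×705 + 60
705 = 11×60 + 45
60 = 1×45 + 15
45 = 3×15 + 0
gcd = 15 and 15 | 85875, so solutions exist. Divide through by 15: 11279x ≡ 5725 (mod 37334).
Now find 11279⁻¹ mod 37334:
37334 = 3·11279 + 3497
11279 = 3·3497 + 788
3497 = 4·788 + 345
788 = 2·345 + 98
345 = 3·98 + 51
98 = 1·51 + 47
51 = 1·47 + 4
47 = 11·4 + 3
4 = 1·3 + 1
3 = 3·1 + 0
Back-substitute:
1 = 4 − 3
1 = −47 + 12·4
1 = 12·51 − 13·47
1 = −13·98 + 25·51
1 = 25·345 − 88·98
1 = −88·788 + 201·345
1 = 201·3497 − 892·788
1 = −892·11279 + 2877·3497
1 = 2877·37334 − 9523·11279
So 11279·(-9523) ≡ 1 (mod 37334), i.e. 11279⁻¹ ≡ 27811.
Then x ≡ 27811·5725 ≡ 25799 (mod 37334); the smallest non-negative solution is x = 25799.

25799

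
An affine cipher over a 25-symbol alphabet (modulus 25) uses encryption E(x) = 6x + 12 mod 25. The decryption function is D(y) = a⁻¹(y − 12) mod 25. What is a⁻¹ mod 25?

21

Run Euclid on (25, 6):
25 = 4*6 + 1
6 = 6*1 + 0
gcd = 1, so the inverse exists. Back-substitute:
1 = 25 − 4·6
So 6·(-4) ≡ 1 (mod 25), and -4 ≡ 21 (mod 25).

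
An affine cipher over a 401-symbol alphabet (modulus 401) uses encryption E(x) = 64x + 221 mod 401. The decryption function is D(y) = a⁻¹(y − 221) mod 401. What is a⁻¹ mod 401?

94

Apply the Euclidean algorithm to 401 and 64:
401 = 6·64 + 17
64 = 3·17 + 13
17 = 1·13 + 4
13 = 3·4 + 1
4 = 4·1 + 0
The gcd is 1. Working backward:
1 = 13 − 3·4
1 = −3·17 + 4·13
1 = 4·64 − 15·17
1 = −15·401 + 94·64
So 64·94 ≡ 1 (mod 401).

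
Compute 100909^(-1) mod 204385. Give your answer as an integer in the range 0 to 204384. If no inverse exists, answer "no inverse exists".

Extended Euclidean algorithm:
204385 = 2×100909 + 2567
100909 = 39×2567 + 796
2567 = 3×796 + 179
796 = 4×179 + 80
179 = 2×80 + 19
80 = 4×19 + 4
19 = 4×4 + 3
4 = 1×3 + 1
3 = 3×1 + 0
gcd = 1, so the inverse exists. Back-substitute:
1 = 4 − 3
1 = −19 + 5·4
1 = 5·80 − 21·19
1 = −21·179 + 47·80
1 = 47·796 − 209·179
1 = −209·2567 + 674·796
1 = 674·100909 − 26495·2567
1 = −26495·204385 + 53664·100909
So 100909·53664 ≡ 1 (mod 204385).

53664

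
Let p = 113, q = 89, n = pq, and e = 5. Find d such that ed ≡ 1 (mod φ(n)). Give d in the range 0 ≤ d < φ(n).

7885

φ(n) = (p−1)(q−1) = 112·88 = 9856.
Need d with 5·d ≡ 1 (mod 9856). Apply the extended Euclidean algorithm:
9856 = 1971*5 + 1
5 = 5*1 + 0
Back-substitute:
1 = 9856 − 1971·5
So 5·(-1971) ≡ 1 (mod 9856), hence d ≡ -1971 ≡ 7885 (mod 9856).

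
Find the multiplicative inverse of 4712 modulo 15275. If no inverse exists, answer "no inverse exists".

Apply the Euclidean algorithm to 15275 and 4712:
15275 = 3*4712 + 1139
4712 = 4*1139 + 156
1139 = 7*156 + 47
156 = 3*47 + 15
47 = 3*15 + 2
15 = 7*2 + 1
2 = 2*1 + 0
The gcd is 1. Working backward:
1 = 15 − 7·2
1 = −7·47 + 22·15
1 = 22·156 − 73·47
1 = −73·1139 + 533·156
1 = 533·4712 − 2205·1139
1 = −2205·15275 + 7148·4712
So 4712·7148 ≡ 1 (mod 15275).

7148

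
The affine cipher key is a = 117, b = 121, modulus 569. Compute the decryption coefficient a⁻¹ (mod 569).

107

Extended Euclidean algorithm:
569 = 4*117 + 101
117 = 1*101 + 16
101 = 6*16 + 5
16 = 3*5 + 1
5 = 5*1 + 0
Since gcd(117, 569) = 1, back-substitute to write 1 as a combination:
1 = 16 − 3·5
1 = −3·101 + 19·16
1 = 19·117 − 22·101
1 = −22·569 + 107·117
So 117·107 ≡ 1 (mod 569).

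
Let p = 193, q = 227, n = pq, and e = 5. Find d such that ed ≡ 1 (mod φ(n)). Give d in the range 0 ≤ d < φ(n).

17357

φ(n) = (p−1)(q−1) = 192·226 = 43392.
Need d with 5·d ≡ 1 (mod 43392). Apply the extended Euclidean algorithm:
43392 = 8678·5 + 2
5 = 2·2 + 1
2 = 2·1 + 0
Back-substitute:
1 = 5 − 2·2
1 = −2·43392 + 17357·5
So 5·17357 ≡ 1 (mod 43392), hence d = 17357.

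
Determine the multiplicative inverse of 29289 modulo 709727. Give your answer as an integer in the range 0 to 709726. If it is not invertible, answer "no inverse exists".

63124

Apply the Euclidean algorithm to 709727 and 29289:
709727 = 24·29289 + 6791
29289 = 4·6791 + 2125
6791 = 3·2125 + 416
2125 = 5·416 + 45
416 = 9·45 + 11
45 = 4·11 + 1
11 = 11·1 + 0
The gcd is 1. Working backward:
1 = 45 − 4·11
1 = −4·416 + 37·45
1 = 37·2125 − 189·416
1 = −189·6791 + 604·2125
1 = 604·29289 − 2605·6791
1 = −2605·709727 + 63124·29289
So 29289·63124 ≡ 1 (mod 709727).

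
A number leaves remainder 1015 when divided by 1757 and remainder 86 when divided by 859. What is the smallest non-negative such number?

Write x = 1015 + 1757·k. Then 1757·k ≡ 86 − 1015 ≡ 789 (mod 859).
Need 1757⁻¹ mod 859. Extended Euclid on (859, 39):
859 = 22*39 + 1
39 = 39*1 + 0
Back-substitute:
1 = 859 − 22·39
1757⁻¹ ≡ 837 (mod 859), so k ≡ 837·789 ≡ 681 (mod 859).
x = 1015 + 1757·681 = 1197532.

1197532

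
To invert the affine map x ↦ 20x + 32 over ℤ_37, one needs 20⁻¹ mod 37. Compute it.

gcd(37, 20) by repeated division:
37 = 1*20 + 17
20 = 1*17 + 3
17 = 5*3 + 2
3 = 1*2 + 1
2 = 2*1 + 0
Since gcd(20, 37) = 1, back-substitute to write 1 as a combination:
1 = 3 − 2
1 = −17 + 6·3
1 = 6·20 − 7·17
1 = −7·37 + 13·20
So 20·13 ≡ 1 (mod 37).

13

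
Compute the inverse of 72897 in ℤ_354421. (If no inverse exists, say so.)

Run Euclid on (354421, 72897):
354421 = 4·72897 + 62833
72897 = 1·62833 + 10064
62833 = 6·10064 + 2449
10064 = 4·2449 + 268
2449 = 9·268 + 37
268 = 7·37 + 9
37 = 4·9 + 1
9 = 9·1 + 0
gcd = 1, so the inverse exists. Back-substitute:
1 = 37 − 4·9
1 = −4·268 + 29·37
1 = 29·2449 − 265·268
1 = −265·10064 + 1089·2449
1 = 1089·62833 − 6799·10064
1 = −6799·72897 + 7888·62833
1 = 7888·354421 − 38351·72897
So 72897·(-38351) ≡ 1 (mod 354421), and -38351 ≡ 316070 (mod 354421).

316070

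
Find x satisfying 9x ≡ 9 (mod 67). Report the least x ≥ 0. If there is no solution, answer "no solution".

First find gcd(9, 67):
67 = 7·9 + 4
9 = 2·4 + 1
4 = 4·1 + 0
gcd = 1, so a unique solution mod 67 exists.
Back-substitute for the Bézout coefficients:
1 = 9 − 2·4
1 = −2·67 + 15·9
So 9·(15) ≡ 1 (mod 67), giving 9⁻¹ ≡ 15.
x ≡ 9⁻¹·9 ≡ 15·9 ≡ 1 (mod 67).

1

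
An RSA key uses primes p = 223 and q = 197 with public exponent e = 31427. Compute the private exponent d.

1451

φ(n) = (p−1)(q−1) = 222·196 = 43512.
Need d with 31427·d ≡ 1 (mod 43512). Apply the extended Euclidean algorithm:
43512 = 1·31427 + 12085
31427 = 2·12085 + 7257
12085 = 1·7257 + 4828
7257 = 1·4828 + 2429
4828 = 1·2429 + 2399
2429 = 1·2399 + 30
2399 = 79·30 + 29
30 = 1·29 + 1
29 = 29·1 + 0
Back-substitute:
1 = 30 − 29
1 = −2399 + 80·30
1 = 80·2429 − 81·2399
1 = −81·4828 + 161·2429
1 = 161·7257 − 242·4828
1 = −242·12085 + 403·7257
1 = 403·31427 − 1048·12085
1 = −1048·43512 + 1451·31427
So 31427·1451 ≡ 1 (mod 43512), hence d = 1451.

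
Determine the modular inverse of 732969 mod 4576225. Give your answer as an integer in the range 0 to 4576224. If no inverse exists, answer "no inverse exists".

Apply the Euclidean algorithm to 4576225 and 732969:
4576225 = 6*732969 + 178411
732969 = 4*178411 + 19325
178411 = 9*19325 + 4486
19325 = 4*4486 + 1381
4486 = 3*1381 + 343
1381 = 4*343 + 9
343 = 38*9 + 1
9 = 9*1 + 0
Since gcd(732969, 4576225) = 1, back-substitute to write 1 as a combination:
1 = 343 − 38·9
1 = −38·1381 + 153·343
1 = 153·4486 − 497·1381
1 = −497·19325 + 2141·4486
1 = 2141·178411 − 19766·19325
1 = −19766·732969 + 81205·178411
1 = 81205·4576225 − 506996·732969
Thus 732969·(-506996) ≡ 1 (mod 4576225); reducing, -506996 mod 4576225 = 4069229.

4069229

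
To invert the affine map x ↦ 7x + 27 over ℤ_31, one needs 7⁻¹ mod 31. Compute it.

9

Extended Euclidean algorithm:
31 = 4×7 + 3
7 = 2×3 + 1
3 = 3×1 + 0
The gcd is 1. Working backward:
1 = 7 − 2·3
1 = −2·31 + 9·7
So 7·9 ≡ 1 (mod 31).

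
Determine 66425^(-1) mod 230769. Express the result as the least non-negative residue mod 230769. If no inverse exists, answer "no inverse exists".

Extended Euclidean algorithm:
230769 = 3×66425 + 31494
66425 = 2×31494 + 3437
31494 = 9×3437 + 561
3437 = 6×561 + 71
561 = 7×71 + 64
71 = 1×64 + 7
64 = 9×7 + 1
7 = 7×1 + 0
The gcd is 1. Working backward:
1 = 64 − 9·7
1 = −9·71 + 10·64
1 = 10·561 − 79·71
1 = −79·3437 + 484·561
1 = 484·31494 − 4435·3437
1 = −4435·66425 + 9354·31494
1 = 9354·230769 − 32497·66425
Hence 66425⁻¹ ≡ -32497 ≡ 198272 (mod 230769).

198272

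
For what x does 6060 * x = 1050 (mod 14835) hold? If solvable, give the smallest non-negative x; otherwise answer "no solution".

338

First find gcd(6060, 14835):
14835 = 2·6060 + 2715
6060 = 2·2715 + 630
2715 = 4·630 + 195
630 = 3·195 + 45
195 = 4·45 + 15
45 = 3·15 + 0
gcd = 15 and 15 | 1050, so solutions exist. Divide through by 15: 404x ≡ 70 (mod 989).
Now find 404⁻¹ mod 989:
989 = 2·404 + 181
404 = 2·181 + 42
181 = 4·42 + 13
42 = 3·13 + 3
13 = 4·3 + 1
3 = 3·1 + 0
Back-substitute:
1 = 13 − 4·3
1 = −4·42 + 13·13
1 = 13·181 − 56·42
1 = −56·404 + 125·181
1 = 125·989 − 306·404
So 404·(-306) ≡ 1 (mod 989), i.e. 404⁻¹ ≡ 683.
Then x ≡ 683·70 ≡ 338 (mod 989); the smallest non-negative solution is x = 338.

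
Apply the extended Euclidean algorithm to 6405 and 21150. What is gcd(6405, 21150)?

Apply Euclid's algorithm to 21150 and 6405:
21150 = 3×6405 + 1935
6405 = 3×1935 + 600
1935 = 3×600 + 135
600 = 4×135 + 60
135 = 2×60 + 15
60 = 4×15 + 0
gcd(6405, 21150) = 15.
Express as a combination:
15 = 135 − 2·60
15 = −2·600 + 9·135
15 = 9·1935 − 29·600
15 = −29·6405 + 96·1935
15 = 96·21150 − 317·6405
So 15 = (96)·21150 + (-317)·6405.

15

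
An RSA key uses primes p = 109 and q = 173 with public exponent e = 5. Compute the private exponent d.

14861

φ(n) = (p−1)(q−1) = 108·172 = 18576.
Need d with 5·d ≡ 1 (mod 18576). Apply the extended Euclidean algorithm:
18576 = 3715·5 + 1
5 = 5·1 + 0
Back-substitute:
1 = 18576 − 3715·5
So 5·(-3715) ≡ 1 (mod 18576), hence d ≡ -3715 ≡ 14861 (mod 18576).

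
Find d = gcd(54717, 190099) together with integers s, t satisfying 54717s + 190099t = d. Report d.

13

Apply Euclid's algorithm to 190099 and 54717:
190099 = 3*54717 + 25948
54717 = 2*25948 + 2821
25948 = 9*2821 + 559
2821 = 5*559 + 26
559 = 21*26 + 13
26 = 2*13 + 0
gcd(54717, 190099) = 13.
Back-substituting:
13 = 559 − 21·26
13 = −21·2821 + 106·559
13 = 106·25948 − 975·2821
13 = −975·54717 + 2056·25948
13 = 2056·190099 − 7143·54717
So 13 = (2056)·190099 + (-7143)·54717.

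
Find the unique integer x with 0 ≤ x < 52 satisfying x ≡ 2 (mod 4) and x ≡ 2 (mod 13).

2

Write x = 2 + 4·k. Then 4·k ≡ 2 − 2 ≡ 0 (mod 13).
Need 4⁻¹ mod 13. Extended Euclid on (13, 4):
13 = 3*4 + 1
4 = 4*1 + 0
Back-substitute:
1 = 13 − 3·4
4⁻¹ ≡ 10 (mod 13), so k ≡ 10·0 ≡ 0 (mod 13).
x = 2 + 4·0 = 2.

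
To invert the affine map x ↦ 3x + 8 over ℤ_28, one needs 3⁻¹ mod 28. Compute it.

Apply the Euclidean algorithm to 28 and 3:
28 = 9×3 + 1
3 = 3×1 + 0
gcd = 1, so the inverse exists. Back-substitute:
1 = 28 − 9·3
Hence 3⁻¹ ≡ -9 ≡ 19 (mod 28).

19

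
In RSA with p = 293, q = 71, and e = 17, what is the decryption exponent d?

16833

φ(n) = (p−1)(q−1) = 292·70 = 20440.
Need d with 17·d ≡ 1 (mod 20440). Apply the extended Euclidean algorithm:
20440 = 1202*17 + 6
17 = 2*6 + 5
6 = 1*5 + 1
5 = 5*1 + 0
Back-substitute:
1 = 6 − 5
1 = −17 + 3·6
1 = 3·20440 − 3607·17
So 17·(-3607) ≡ 1 (mod 20440), hence d ≡ -3607 ≡ 16833 (mod 20440).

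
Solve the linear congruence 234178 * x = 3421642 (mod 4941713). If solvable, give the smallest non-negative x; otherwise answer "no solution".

First find gcd(234178, 4941713):
4941713 = 21×234178 + 23975
234178 = 9×23975 + 18403
23975 = 1×18403 + 5572
18403 = 3×5572 + 1687
5572 = 3×1687 + 511
1687 = 3×511 + 154
511 = 3×154 + 49
154 = 3×49 + 7
49 = 7×7 + 0
gcd = 7 and 7 | 3421642, so solutions exist. Divide through by 7: 33454x ≡ 488806 (mod 705959).
Now find 33454⁻¹ mod 705959:
705959 = 21×33454 + 3425
33454 = 9×3425 + 2629
3425 = 1×2629 + 796
2629 = 3×796 + 241
796 = 3×241 + 73
241 = 3×73 + 22
73 = 3×22 + 7
22 = 3×7 + 1
7 = 7×1 + 0
Back-substitute:
1 = 22 − 3·7
1 = −3·73 + 10·22
1 = 10·241 − 33·73
1 = −33·796 + 109·241
1 = 109·2629 − 360·796
1 = −360·3425 + 469·2629
1 = 469·33454 − 4581·3425
1 = −4581·705959 + 96670·33454
So 33454⁻¹ ≡ 96670 (mod 705959).
Then x ≡ 96670·488806 ≡ 216314 (mod 705959); the smallest non-negative solution is x = 216314.

216314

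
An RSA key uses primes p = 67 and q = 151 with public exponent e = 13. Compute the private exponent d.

8377

φ(n) = (p−1)(q−1) = 66·150 = 9900.
Need d with 13·d ≡ 1 (mod 9900). Apply the extended Euclidean algorithm:
9900 = 761×13 + 7
13 = 1×7 + 6
7 = 1×6 + 1
6 = 6×1 + 0
Back-substitute:
1 = 7 − 6
1 = −13 + 2·7
1 = 2·9900 − 1523·13
So 13·(-1523) ≡ 1 (mod 9900), hence d ≡ -1523 ≡ 8377 (mod 9900).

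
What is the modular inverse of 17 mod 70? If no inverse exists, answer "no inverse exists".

33

Run Euclid on (70, 17):
70 = 4·17 + 2
17 = 8·2 + 1
2 = 2·1 + 0
Since gcd(17, 70) = 1, back-substitute to write 1 as a combination:
1 = 17 − 8·2
1 = −8·70 + 33·17
So 17·33 ≡ 1 (mod 70).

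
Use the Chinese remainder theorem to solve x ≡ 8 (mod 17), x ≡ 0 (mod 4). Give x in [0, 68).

8

Write x = 8 + 17·k. Then 17·k ≡ 0 − 8 ≡ 0 (mod 4).
Need 17⁻¹ mod 4. Extended Euclid on (4, 1):
4 = 4×1 + 0
17⁻¹ ≡ 1 (mod 4), so k ≡ 1·0 ≡ 0 (mod 4).
x = 8 + 17·0 = 8.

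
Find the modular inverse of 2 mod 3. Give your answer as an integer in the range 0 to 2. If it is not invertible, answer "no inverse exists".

Apply the Euclidean algorithm to 3 and 2:
3 = 1×2 + 1
2 = 2×1 + 0
Since gcd(2, 3) = 1, back-substitute to write 1 as a combination:
1 = 3 − 2
Thus 2·(-1) ≡ 1 (mod 3); reducing, -1 mod 3 = 2.

2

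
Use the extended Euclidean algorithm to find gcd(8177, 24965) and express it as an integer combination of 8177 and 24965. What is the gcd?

Apply Euclid's algorithm to 24965 and 8177:
24965 = 3·8177 + 434
8177 = 18·434 + 365
434 = 1·365 + 69
365 = 5·69 + 20
69 = 3·20 + 9
20 = 2·9 + 2
9 = 4·2 + 1
2 = 2·1 + 0
gcd(8177, 24965) = 1.
Express as a combination:
1 = 9 − 4·2
1 = −4·20 + 9·9
1 = 9·69 − 31·20
1 = −31·365 + 164·69
1 = 164·434 − 195·365
1 = −195·8177 + 3674·434
1 = 3674·24965 − 11217·8177
So 1 = (3674)·24965 + (-11217)·8177.

1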